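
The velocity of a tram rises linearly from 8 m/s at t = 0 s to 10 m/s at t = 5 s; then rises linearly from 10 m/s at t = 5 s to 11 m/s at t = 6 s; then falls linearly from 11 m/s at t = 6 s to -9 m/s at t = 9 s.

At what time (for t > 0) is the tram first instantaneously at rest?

t = 7.65 s

v changes sign on 6–9 s (from 11 to -9); the graph is linear there, so v = 0 at t = 6 + (-11)·(9 − 6)/(-9 − 11) = 7.65 s.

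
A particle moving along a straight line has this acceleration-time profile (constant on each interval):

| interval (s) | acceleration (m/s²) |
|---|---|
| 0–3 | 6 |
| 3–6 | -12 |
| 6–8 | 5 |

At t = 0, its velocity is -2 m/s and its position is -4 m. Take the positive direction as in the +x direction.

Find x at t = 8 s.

On each constant-a segment, Δv = aΔt and Δx = v₀Δt + ½aΔt²; chain segment to segment.
0–3 s: v starts -2 m/s; Δx = -2·3 + ½·6·3² = 21 m; v ends 16 m/s.
3–6 s: v starts 16 m/s; Δx = 16·3 + ½·-12·3² = -6 m; v ends -20 m/s.
6–8 s: v starts -20 m/s; Δx = -20·2 + ½·5·2² = -30 m; v ends -10 m/s.
x(8) = -4 + Σ Δx = -19 m.

-19 m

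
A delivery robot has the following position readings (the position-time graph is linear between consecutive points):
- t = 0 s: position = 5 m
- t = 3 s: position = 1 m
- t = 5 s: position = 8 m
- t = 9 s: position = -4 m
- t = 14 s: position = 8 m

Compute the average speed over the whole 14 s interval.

2.5 m/s

Average speed = (total path length)/(elapsed time); on a piecewise-linear x-t graph the path length is Σ|Δx|.
0–3 s: |Δx| = |1 − 5| = 4 m
3–5 s: |Δx| = |8 − 1| = 7 m
5–9 s: |Δx| = |-4 − 8| = 12 m
9–14 s: |Δx| = |8 − -4| = 12 m
Total path = 35 m; average speed = 35/14 = 2.5 m/s.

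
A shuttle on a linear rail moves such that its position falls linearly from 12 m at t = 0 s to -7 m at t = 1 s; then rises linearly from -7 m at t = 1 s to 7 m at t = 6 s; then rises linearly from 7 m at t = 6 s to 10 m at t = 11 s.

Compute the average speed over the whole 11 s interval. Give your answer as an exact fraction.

36/11 m/s

Average speed = (total path length)/(elapsed time); on a piecewise-linear x-t graph the path length is Σ|Δx|.
0–1 s: |Δx| = |-7 − 12| = 19 m
1–6 s: |Δx| = |7 − -7| = 14 m
6–11 s: |Δx| = |10 − 7| = 3 m
Total path = 36 m; average speed = 36/11 = 36/11 m/s.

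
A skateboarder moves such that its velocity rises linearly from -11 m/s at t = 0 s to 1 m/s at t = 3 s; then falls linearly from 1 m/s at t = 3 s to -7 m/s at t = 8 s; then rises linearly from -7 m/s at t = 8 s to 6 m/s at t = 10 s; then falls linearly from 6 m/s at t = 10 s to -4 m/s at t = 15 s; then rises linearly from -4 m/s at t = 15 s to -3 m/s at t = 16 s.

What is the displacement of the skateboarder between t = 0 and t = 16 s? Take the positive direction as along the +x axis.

Displacement is the signed area under the v-t curve.
0–3 s: ½(-11 + 1)(3) = -15 m
3–8 s: ½(1 + -7)(5) = -15 m
8–10 s: ½(-7 + 6)(2) = -1 m
10–15 s: ½(6 + -4)(5) = 5 m
15–16 s: ½(-4 + -3)(1) = -3.5 m
Net displacement = -29.5 m

-29.5 m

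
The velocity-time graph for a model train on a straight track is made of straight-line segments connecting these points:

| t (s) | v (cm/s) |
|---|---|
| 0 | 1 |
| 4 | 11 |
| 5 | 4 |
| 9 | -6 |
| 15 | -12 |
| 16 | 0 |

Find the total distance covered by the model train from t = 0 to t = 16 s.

Distance (not displacement) is the total path length: add the absolute areas under v-t.
0–4 s: |½(1 + 11)(4)| = 24 cm
4–5 s: |½(11 + 4)(1)| = 7.5 cm
5–9 s: v = 0 at t = 6.6 s; triangle areas 3.2 + 7.2 = 10.4 cm
9–15 s: |½(-6 + -12)(6)| = 54 cm
15–16 s: |½(-12 + 0)(1)| = 6 cm
Total distance = 101.9 cm

101.9 cm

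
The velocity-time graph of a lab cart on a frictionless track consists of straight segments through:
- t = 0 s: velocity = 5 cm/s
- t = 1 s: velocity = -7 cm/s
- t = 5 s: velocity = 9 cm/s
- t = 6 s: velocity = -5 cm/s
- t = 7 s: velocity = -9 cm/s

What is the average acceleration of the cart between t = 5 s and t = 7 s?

-9 cm/s²

Average acceleration = Δv/Δt = (-9 − 9)/(7 − 5) = -9 cm/s².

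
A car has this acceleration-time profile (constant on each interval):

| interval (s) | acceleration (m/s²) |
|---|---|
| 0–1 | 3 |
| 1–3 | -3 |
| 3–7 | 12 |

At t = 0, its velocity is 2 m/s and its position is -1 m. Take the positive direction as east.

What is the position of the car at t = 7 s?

On each constant-a segment, Δv = aΔt and Δx = v₀Δt + ½aΔt²; chain segment to segment.
0–1 s: v starts 2 m/s; Δx = 2·1 + ½·3·1² = 3.5 m; v ends 5 m/s.
1–3 s: v starts 5 m/s; Δx = 5·2 + ½·-3·2² = 4 m; v ends -1 m/s.
3–7 s: v starts -1 m/s; Δx = -1·4 + ½·12·4² = 92 m; v ends 47 m/s.
x(7) = -1 + Σ Δx = 98.5 m.

98.5 m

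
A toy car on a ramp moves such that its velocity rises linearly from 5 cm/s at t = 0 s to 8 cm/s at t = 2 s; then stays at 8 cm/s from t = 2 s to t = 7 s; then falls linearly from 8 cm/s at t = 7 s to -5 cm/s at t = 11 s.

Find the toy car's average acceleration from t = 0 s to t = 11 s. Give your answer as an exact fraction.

-10/11 cm/s²

Average acceleration = Δv/Δt = (-5 − 5)/(11 − 0) = -10/11 cm/s².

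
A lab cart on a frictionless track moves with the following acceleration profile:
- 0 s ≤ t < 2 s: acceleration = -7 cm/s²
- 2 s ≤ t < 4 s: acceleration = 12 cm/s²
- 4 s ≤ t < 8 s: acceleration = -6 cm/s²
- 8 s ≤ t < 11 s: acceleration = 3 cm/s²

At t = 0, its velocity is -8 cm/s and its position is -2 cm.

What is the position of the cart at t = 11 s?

On each constant-a segment, Δv = aΔt and Δx = v₀Δt + ½aΔt²; chain segment to segment.
0–2 s: v starts -8 cm/s; Δx = -8·2 + ½·-7·2² = -30 cm; v ends -22 cm/s.
2–4 s: v starts -22 cm/s; Δx = -22·2 + ½·12·2² = -20 cm; v ends 2 cm/s.
4–8 s: v starts 2 cm/s; Δx = 2·4 + ½·-6·4² = -40 cm; v ends -22 cm/s.
8–11 s: v starts -22 cm/s; Δx = -22·3 + ½·3·3² = -52.5 cm; v ends -13 cm/s.
x(11) = -2 + Σ Δx = -144.5 cm.

-144.5 cm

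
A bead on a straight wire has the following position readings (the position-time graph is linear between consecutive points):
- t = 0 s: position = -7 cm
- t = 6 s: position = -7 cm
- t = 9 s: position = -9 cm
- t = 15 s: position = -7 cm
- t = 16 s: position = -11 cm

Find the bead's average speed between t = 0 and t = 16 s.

Average speed = (total path length)/(elapsed time); on a piecewise-linear x-t graph the path length is Σ|Δx|.
0–6 s: |Δx| = |-7 − -7| = 0 cm
6–9 s: |Δx| = |-9 − -7| = 2 cm
9–15 s: |Δx| = |-7 − -9| = 2 cm
15–16 s: |Δx| = |-11 − -7| = 4 cm
Total path = 8 cm; average speed = 8/16 = 0.5 cm/s.

0.5 cm/s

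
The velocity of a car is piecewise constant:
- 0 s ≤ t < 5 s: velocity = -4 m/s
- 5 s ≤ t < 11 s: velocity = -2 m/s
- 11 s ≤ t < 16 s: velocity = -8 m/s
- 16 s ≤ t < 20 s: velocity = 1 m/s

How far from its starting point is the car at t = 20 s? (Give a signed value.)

-68 m

Net displacement equals the area under the velocity-time graph (areas below the axis count negative).
0–5 s: -4 × 5 = -20 m
5–11 s: -2 × 6 = -12 m
11–16 s: -8 × 5 = -40 m
16–20 s: 1 × 4 = 4 m
Net displacement = -68 m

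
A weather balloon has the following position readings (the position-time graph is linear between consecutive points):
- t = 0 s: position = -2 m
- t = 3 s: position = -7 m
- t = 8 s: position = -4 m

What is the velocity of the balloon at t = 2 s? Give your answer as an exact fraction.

-5/3 m/s

Velocity is the slope of the x-t graph on 0–3 s: (-7 − -2)/(3 − 0) = -5/3 m/s.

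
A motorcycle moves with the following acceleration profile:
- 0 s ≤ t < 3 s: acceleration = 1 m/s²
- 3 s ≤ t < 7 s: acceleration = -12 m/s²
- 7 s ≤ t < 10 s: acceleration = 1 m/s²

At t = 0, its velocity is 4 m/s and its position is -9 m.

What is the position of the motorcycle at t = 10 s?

On each constant-a segment, Δv = aΔt and Δx = v₀Δt + ½aΔt²; chain segment to segment.
0–3 s: v starts 4 m/s; Δx = 4·3 + ½·1·3² = 16.5 m; v ends 7 m/s.
3–7 s: v starts 7 m/s; Δx = 7·4 + ½·-12·4² = -68 m; v ends -41 m/s.
7–10 s: v starts -41 m/s; Δx = -41·3 + ½·1·3² = -118.5 m; v ends -38 m/s.
x(10) = -9 + Σ Δx = -179 m.

-179 m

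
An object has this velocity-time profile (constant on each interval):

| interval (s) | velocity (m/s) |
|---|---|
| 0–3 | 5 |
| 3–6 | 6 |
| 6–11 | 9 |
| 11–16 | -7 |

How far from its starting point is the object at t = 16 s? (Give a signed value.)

43 m

Net displacement equals the area under the velocity-time graph (areas below the axis count negative).
0–3 s: 5 × 3 = 15 m
3–6 s: 6 × 3 = 18 m
6–11 s: 9 × 5 = 45 m
11–16 s: -7 × 5 = -35 m
Net displacement = 43 m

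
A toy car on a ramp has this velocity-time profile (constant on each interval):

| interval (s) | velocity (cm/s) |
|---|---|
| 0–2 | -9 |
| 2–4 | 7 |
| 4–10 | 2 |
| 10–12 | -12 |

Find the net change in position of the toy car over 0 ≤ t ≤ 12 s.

-16 cm

Net displacement equals the area under the velocity-time graph (areas below the axis count negative).
0–2 s: -9 × 2 = -18 cm
2–4 s: 7 × 2 = 14 cm
4–10 s: 2 × 6 = 12 cm
10–12 s: -12 × 2 = -24 cm
Net displacement = -16 cm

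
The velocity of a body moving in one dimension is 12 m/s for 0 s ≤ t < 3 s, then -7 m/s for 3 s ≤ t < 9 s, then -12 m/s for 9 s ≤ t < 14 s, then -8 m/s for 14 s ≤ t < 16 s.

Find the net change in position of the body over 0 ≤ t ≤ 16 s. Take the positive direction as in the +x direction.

-82 m

Net displacement equals the area under the velocity-time graph (areas below the axis count negative).
0–3 s: 12 × 3 = 36 m
3–9 s: -7 × 6 = -42 m
9–14 s: -12 × 5 = -60 m
14–16 s: -8 × 2 = -16 m
Net displacement = -82 m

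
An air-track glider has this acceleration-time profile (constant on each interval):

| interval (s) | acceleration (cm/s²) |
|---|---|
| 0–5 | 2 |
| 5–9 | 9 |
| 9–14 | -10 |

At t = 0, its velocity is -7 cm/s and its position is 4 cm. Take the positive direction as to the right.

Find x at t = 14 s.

On each constant-a segment, Δv = aΔt and Δx = v₀Δt + ½aΔt²; chain segment to segment.
0–5 s: v starts -7 cm/s; Δx = -7·5 + ½·2·5² = -10 cm; v ends 3 cm/s.
5–9 s: v starts 3 cm/s; Δx = 3·4 + ½·9·4² = 84 cm; v ends 39 cm/s.
9–14 s: v starts 39 cm/s; Δx = 39·5 + ½·-10·5² = 70 cm; v ends -11 cm/s.
x(14) = 4 + Σ Δx = 148 cm.

148 cm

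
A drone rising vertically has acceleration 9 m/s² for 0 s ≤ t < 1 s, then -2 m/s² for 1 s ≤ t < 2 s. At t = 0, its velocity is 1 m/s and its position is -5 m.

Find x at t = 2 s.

9.5 m

On each constant-a segment, Δv = aΔt and Δx = v₀Δt + ½aΔt²; chain segment to segment.
0–1 s: v starts 1 m/s; Δx = 1·1 + ½·9·1² = 5.5 m; v ends 10 m/s.
1–2 s: v starts 10 m/s; Δx = 10·1 + ½·-2·1² = 9 m; v ends 8 m/s.
x(2) = -5 + Σ Δx = 9.5 m.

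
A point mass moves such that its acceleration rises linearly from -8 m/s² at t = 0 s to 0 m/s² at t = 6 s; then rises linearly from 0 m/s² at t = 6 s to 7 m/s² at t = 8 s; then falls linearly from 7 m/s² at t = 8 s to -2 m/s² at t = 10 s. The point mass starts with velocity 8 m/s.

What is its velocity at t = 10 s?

Δv equals the area under the a-t graph; then v = v₀ + Δv.
0–6 s: ½(-8 + 0)(6) = -24 m/s
6–8 s: ½(0 + 7)(2) = 7 m/s
8–10 s: ½(7 + -2)(2) = 5 m/s
Δv = -12 m/s, so v(10) = 8 + (-12) = -4 m/s.

-4 m/s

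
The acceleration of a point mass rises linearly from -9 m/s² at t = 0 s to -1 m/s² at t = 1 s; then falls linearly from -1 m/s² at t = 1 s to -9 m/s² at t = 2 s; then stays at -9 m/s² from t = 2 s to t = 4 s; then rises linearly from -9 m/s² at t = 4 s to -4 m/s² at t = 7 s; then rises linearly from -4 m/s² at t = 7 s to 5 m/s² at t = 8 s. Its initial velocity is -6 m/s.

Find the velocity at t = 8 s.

-53 m/s

Δv equals the area under the a-t graph; then v = v₀ + Δv.
0–1 s: ½(-9 + -1)(1) = -5 m/s
1–2 s: ½(-1 + -9)(1) = -5 m/s
2–4 s: -9 × 2 = -18 m/s
4–7 s: ½(-9 + -4)(3) = -19.5 m/s
7–8 s: ½(-4 + 5)(1) = 0.5 m/s
Δv = -47 m/s, so v(8) = -6 + (-47) = -53 m/s.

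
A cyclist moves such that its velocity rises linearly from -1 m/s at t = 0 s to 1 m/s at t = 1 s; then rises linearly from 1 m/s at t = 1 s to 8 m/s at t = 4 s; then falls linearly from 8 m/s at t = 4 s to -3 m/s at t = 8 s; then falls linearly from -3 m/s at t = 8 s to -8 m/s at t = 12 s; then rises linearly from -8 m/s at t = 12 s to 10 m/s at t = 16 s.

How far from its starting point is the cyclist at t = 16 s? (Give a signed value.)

5.5 m

Displacement is the signed area under the v-t curve.
0–1 s: ½(-1 + 1)(1) = 0 m
1–4 s: ½(1 + 8)(3) = 13.5 m
4–8 s: ½(8 + -3)(4) = 10 m
8–12 s: ½(-3 + -8)(4) = -22 m
12–16 s: ½(-8 + 10)(4) = 4 m
Net displacement = 5.5 m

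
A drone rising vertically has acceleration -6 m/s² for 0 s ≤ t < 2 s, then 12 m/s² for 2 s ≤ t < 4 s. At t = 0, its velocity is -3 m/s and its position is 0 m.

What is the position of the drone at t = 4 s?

-24 m

On each constant-a segment, Δv = aΔt and Δx = v₀Δt + ½aΔt²; chain segment to segment.
0–2 s: v starts -3 m/s; Δx = -3·2 + ½·-6·2² = -18 m; v ends -15 m/s.
2–4 s: v starts -15 m/s; Δx = -15·2 + ½·12·2² = -6 m; v ends 9 m/s.
x(4) = 0 + Σ Δx = -24 m.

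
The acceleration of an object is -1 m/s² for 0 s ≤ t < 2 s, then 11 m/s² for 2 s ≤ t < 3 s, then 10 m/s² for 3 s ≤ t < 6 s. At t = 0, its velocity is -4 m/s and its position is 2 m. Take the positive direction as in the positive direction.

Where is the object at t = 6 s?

On each constant-a segment, Δv = aΔt and Δx = v₀Δt + ½aΔt²; chain segment to segment.
0–2 s: v starts -4 m/s; Δx = -4·2 + ½·-1·2² = -10 m; v ends -6 m/s.
2–3 s: v starts -6 m/s; Δx = -6·1 + ½·11·1² = -0.5 m; v ends 5 m/s.
3–6 s: v starts 5 m/s; Δx = 5·3 + ½·10·3² = 60 m; v ends 35 m/s.
x(6) = 2 + Σ Δx = 51.5 m.

51.5 m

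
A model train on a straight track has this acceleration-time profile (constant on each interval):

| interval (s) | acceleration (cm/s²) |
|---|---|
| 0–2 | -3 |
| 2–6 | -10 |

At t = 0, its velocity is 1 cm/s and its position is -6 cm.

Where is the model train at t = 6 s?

-110 cm

On each constant-a segment, Δv = aΔt and Δx = v₀Δt + ½aΔt²; chain segment to segment.
0–2 s: v starts 1 cm/s; Δx = 1·2 + ½·-3·2² = -4 cm; v ends -5 cm/s.
2–6 s: v starts -5 cm/s; Δx = -5·4 + ½·-10·4² = -100 cm; v ends -45 cm/s.
x(6) = -6 + Σ Δx = -110 cm.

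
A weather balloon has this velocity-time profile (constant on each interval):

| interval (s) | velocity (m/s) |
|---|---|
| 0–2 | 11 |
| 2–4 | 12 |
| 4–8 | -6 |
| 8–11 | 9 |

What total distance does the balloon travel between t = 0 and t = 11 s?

97 m

Distance (not displacement) is the total path length: add the absolute areas under v-t.
0–2 s: |11| × 2 = 22 m
2–4 s: |12| × 2 = 24 m
4–8 s: |-6| × 4 = 24 m
8–11 s: |9| × 3 = 27 m
Total distance = 97 m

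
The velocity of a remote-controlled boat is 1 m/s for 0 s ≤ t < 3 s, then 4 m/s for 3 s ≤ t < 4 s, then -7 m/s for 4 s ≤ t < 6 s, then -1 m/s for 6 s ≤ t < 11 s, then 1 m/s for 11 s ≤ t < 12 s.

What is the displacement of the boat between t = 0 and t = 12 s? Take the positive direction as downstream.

Net displacement equals the area under the velocity-time graph (areas below the axis count negative).
0–3 s: 1 × 3 = 3 m
3–4 s: 4 × 1 = 4 m
4–6 s: -7 × 2 = -14 m
6–11 s: -1 × 5 = -5 m
11–12 s: 1 × 1 = 1 m
Net displacement = -11 m

-11 m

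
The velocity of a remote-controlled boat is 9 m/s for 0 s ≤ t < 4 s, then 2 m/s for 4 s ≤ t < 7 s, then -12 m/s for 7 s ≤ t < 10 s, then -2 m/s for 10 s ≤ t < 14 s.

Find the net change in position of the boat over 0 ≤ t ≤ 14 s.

-2 m

Net displacement equals the area under the velocity-time graph (areas below the axis count negative).
0–4 s: 9 × 4 = 36 m
4–7 s: 2 × 3 = 6 m
7–10 s: -12 × 3 = -36 m
10–14 s: -2 × 4 = -8 m
Net displacement = -2 m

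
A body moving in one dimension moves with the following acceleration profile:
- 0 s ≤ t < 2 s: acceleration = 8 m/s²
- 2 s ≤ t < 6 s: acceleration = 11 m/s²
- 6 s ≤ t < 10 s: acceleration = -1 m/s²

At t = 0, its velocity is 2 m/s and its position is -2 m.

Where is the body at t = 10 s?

On each constant-a segment, Δv = aΔt and Δx = v₀Δt + ½aΔt²; chain segment to segment.
0–2 s: v starts 2 m/s; Δx = 2·2 + ½·8·2² = 20 m; v ends 18 m/s.
2–6 s: v starts 18 m/s; Δx = 18·4 + ½·11·4² = 160 m; v ends 62 m/s.
6–10 s: v starts 62 m/s; Δx = 62·4 + ½·-1·4² = 240 m; v ends 58 m/s.
x(10) = -2 + Σ Δx = 418 m.

418 m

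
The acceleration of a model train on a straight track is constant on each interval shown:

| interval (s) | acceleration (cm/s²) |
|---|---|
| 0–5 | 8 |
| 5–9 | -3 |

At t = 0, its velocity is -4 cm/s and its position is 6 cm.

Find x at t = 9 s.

206 cm

On each constant-a segment, Δv = aΔt and Δx = v₀Δt + ½aΔt²; chain segment to segment.
0–5 s: v starts -4 cm/s; Δx = -4·5 + ½·8·5² = 80 cm; v ends 36 cm/s.
5–9 s: v starts 36 cm/s; Δx = 36·4 + ½·-3·4² = 120 cm; v ends 24 cm/s.
x(9) = 6 + Σ Δx = 206 cm.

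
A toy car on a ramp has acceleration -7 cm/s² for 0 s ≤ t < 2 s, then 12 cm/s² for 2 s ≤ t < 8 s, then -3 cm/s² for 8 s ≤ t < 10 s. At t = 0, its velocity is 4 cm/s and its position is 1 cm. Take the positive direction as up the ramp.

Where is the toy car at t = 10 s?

On each constant-a segment, Δv = aΔt and Δx = v₀Δt + ½aΔt²; chain segment to segment.
0–2 s: v starts 4 cm/s; Δx = 4·2 + ½·-7·2² = -6 cm; v ends -10 cm/s.
2–8 s: v starts -10 cm/s; Δx = -10·6 + ½·12·6² = 156 cm; v ends 62 cm/s.
8–10 s: v starts 62 cm/s; Δx = 62·2 + ½·-3·2² = 118 cm; v ends 56 cm/s.
x(10) = 1 + Σ Δx = 269 cm.

269 cm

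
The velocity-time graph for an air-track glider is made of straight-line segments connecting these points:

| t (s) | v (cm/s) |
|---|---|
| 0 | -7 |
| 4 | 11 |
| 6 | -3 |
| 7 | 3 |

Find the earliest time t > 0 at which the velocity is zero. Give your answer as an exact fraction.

t = 14/9 s

v changes sign on 0–4 s (from -7 to 11); the graph is linear there, so v = 0 at t = 0 + (7)·(4 − 0)/(11 − -7) = 14/9 s.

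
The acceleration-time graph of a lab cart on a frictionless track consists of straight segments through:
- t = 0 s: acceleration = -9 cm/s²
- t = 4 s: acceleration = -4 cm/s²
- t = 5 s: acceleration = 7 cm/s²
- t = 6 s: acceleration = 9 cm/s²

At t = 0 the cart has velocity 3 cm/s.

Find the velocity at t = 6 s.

-13.5 cm/s

Δv equals the area under the a-t graph; then v = v₀ + Δv.
0–4 s: ½(-9 + -4)(4) = -26 cm/s
4–5 s: ½(-4 + 7)(1) = 1.5 cm/s
5–6 s: ½(7 + 9)(1) = 8 cm/s
Δv = -16.5 cm/s, so v(6) = 3 + (-16.5) = -13.5 cm/s.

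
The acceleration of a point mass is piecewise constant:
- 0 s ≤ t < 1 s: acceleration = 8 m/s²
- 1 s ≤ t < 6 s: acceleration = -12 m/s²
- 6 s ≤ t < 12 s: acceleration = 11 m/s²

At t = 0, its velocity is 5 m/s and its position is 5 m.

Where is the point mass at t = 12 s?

-155 m

On each constant-a segment, Δv = aΔt and Δx = v₀Δt + ½aΔt²; chain segment to segment.
0–1 s: v starts 5 m/s; Δx = 5·1 + ½·8·1² = 9 m; v ends 13 m/s.
1–6 s: v starts 13 m/s; Δx = 13·5 + ½·-12·5² = -85 m; v ends -47 m/s.
6–12 s: v starts -47 m/s; Δx = -47·6 + ½·11·6² = -84 m; v ends 19 m/s.
x(12) = 5 + Σ Δx = -155 m.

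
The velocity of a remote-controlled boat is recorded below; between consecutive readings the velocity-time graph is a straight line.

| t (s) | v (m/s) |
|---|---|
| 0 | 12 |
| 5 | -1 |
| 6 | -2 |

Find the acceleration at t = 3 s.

-2.6 m/s²

Acceleration is the slope of the v-t graph on 0–5 s: (-1 − 12)/(5 − 0) = -2.6 m/s².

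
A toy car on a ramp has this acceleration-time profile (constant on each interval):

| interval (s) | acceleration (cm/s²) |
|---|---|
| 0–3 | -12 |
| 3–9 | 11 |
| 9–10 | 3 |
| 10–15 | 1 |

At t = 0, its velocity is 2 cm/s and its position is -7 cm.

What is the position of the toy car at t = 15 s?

160 cm

On each constant-a segment, Δv = aΔt and Δx = v₀Δt + ½aΔt²; chain segment to segment.
0–3 s: v starts 2 cm/s; Δx = 2·3 + ½·-12·3² = -48 cm; v ends -34 cm/s.
3–9 s: v starts -34 cm/s; Δx = -34·6 + ½·11·6² = -6 cm; v ends 32 cm/s.
9–10 s: v starts 32 cm/s; Δx = 32·1 + ½·3·1² = 33.5 cm; v ends 35 cm/s.
10–15 s: v starts 35 cm/s; Δx = 35·5 + ½·1·5² = 187.5 cm; v ends 40 cm/s.
x(15) = -7 + Σ Δx = 160 cm.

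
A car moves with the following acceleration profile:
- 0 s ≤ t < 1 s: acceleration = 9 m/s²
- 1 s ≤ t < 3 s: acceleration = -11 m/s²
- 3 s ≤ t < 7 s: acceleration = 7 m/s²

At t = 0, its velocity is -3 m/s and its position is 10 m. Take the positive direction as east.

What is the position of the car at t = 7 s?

On each constant-a segment, Δv = aΔt and Δx = v₀Δt + ½aΔt²; chain segment to segment.
0–1 s: v starts -3 m/s; Δx = -3·1 + ½·9·1² = 1.5 m; v ends 6 m/s.
1–3 s: v starts 6 m/s; Δx = 6·2 + ½·-11·2² = -10 m; v ends -16 m/s.
3–7 s: v starts -16 m/s; Δx = -16·4 + ½·7·4² = -8 m; v ends 12 m/s.
x(7) = 10 + Σ Δx = -6.5 m.

-6.5 m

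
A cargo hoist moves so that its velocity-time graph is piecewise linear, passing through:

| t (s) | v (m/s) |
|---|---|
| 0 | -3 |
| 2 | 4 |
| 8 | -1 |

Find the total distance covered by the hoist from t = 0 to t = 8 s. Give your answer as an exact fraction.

Total distance travelled is ∫|v| dt — sum the magnitudes of each area piece.
0–2 s: v = 0 at t = 6/7 s; triangle areas 9/7 + 16/7 = 25/7 m
2–8 s: v = 0 at t = 6.8 s; triangle areas 9.6 + 0.6 = 10.2 m
Total distance = 482/35 m

482/35 m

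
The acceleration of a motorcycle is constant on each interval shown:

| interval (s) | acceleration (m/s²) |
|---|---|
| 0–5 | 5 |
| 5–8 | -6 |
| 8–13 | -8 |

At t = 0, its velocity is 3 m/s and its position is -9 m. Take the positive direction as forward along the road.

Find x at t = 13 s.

On each constant-a segment, Δv = aΔt and Δx = v₀Δt + ½aΔt²; chain segment to segment.
0–5 s: v starts 3 m/s; Δx = 3·5 + ½·5·5² = 77.5 m; v ends 28 m/s.
5–8 s: v starts 28 m/s; Δx = 28·3 + ½·-6·3² = 57 m; v ends 10 m/s.
8–13 s: v starts 10 m/s; Δx = 10·5 + ½·-8·5² = -50 m; v ends -30 m/s.
x(13) = -9 + Σ Δx = 75.5 m.

75.5 m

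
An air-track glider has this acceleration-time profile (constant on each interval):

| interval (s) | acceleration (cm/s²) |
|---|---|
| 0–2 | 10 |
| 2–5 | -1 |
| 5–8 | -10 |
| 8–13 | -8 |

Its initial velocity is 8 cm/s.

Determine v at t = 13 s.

Δv equals the area under the a-t graph; then v = v₀ + Δv.
0–2 s: 10 × 2 = 20 cm/s
2–5 s: -1 × 3 = -3 cm/s
5–8 s: -10 × 3 = -30 cm/s
8–13 s: -8 × 5 = -40 cm/s
Δv = -53 cm/s, so v(13) = 8 + (-53) = -45 cm/s.

-45 cm/s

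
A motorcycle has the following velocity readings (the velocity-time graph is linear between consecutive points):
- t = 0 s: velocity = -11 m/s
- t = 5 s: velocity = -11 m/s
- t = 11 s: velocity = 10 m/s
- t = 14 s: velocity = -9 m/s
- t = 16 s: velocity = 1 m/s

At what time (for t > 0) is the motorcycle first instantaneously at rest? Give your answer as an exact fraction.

t = 57/7 s

v changes sign on 5–11 s (from -11 to 10); the graph is linear there, so v = 0 at t = 5 + (11)·(11 − 5)/(10 − -11) = 57/7 s.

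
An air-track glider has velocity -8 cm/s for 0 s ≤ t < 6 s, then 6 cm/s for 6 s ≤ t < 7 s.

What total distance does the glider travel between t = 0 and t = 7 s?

Distance (not displacement) is the total path length: add the absolute areas under v-t.
0–6 s: |-8| × 6 = 48 cm
6–7 s: |6| × 1 = 6 cm
Total distance = 54 cm

54 cm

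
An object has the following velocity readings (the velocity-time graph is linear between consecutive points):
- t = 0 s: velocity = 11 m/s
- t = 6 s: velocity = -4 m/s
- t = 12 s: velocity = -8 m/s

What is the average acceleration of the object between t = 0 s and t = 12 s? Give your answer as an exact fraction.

-19/12 m/s²

Average acceleration = Δv/Δt = (-8 − 11)/(12 − 0) = -19/12 m/s².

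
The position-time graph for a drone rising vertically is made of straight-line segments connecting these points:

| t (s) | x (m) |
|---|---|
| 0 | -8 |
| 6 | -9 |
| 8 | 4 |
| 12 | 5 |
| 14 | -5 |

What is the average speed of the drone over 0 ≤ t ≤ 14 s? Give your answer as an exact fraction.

25/14 m/s

Average speed = (total path length)/(elapsed time); on a piecewise-linear x-t graph the path length is Σ|Δx|.
0–6 s: |Δx| = |-9 − -8| = 1 m
6–8 s: |Δx| = |4 − -9| = 13 m
8–12 s: |Δx| = |5 − 4| = 1 m
12–14 s: |Δx| = |-5 − 5| = 10 m
Total path = 25 m; average speed = 25/14 = 25/14 m/s.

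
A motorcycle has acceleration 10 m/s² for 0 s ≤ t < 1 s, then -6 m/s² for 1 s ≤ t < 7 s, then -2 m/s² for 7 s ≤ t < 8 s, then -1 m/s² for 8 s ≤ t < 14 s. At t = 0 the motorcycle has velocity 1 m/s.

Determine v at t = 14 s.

-33 m/s

Δv equals the area under the a-t graph; then v = v₀ + Δv.
0–1 s: 10 × 1 = 10 m/s
1–7 s: -6 × 6 = -36 m/s
7–8 s: -2 × 1 = -2 m/s
8–14 s: -1 × 6 = -6 m/s
Δv = -34 m/s, so v(14) = 1 + (-34) = -33 m/s.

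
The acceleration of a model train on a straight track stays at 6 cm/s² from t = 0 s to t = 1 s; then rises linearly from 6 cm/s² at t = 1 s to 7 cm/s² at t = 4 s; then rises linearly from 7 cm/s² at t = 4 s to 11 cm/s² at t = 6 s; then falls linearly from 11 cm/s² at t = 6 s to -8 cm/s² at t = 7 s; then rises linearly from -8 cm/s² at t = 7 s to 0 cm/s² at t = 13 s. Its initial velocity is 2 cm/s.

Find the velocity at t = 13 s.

Δv equals the area under the a-t graph; then v = v₀ + Δv.
0–1 s: 6 × 1 = 6 cm/s
1–4 s: ½(6 + 7)(3) = 19.5 cm/s
4–6 s: ½(7 + 11)(2) = 18 cm/s
6–7 s: ½(11 + -8)(1) = 1.5 cm/s
7–13 s: ½(-8 + 0)(6) = -24 cm/s
Δv = 21 cm/s, so v(13) = 2 + (21) = 23 cm/s.

23 cm/s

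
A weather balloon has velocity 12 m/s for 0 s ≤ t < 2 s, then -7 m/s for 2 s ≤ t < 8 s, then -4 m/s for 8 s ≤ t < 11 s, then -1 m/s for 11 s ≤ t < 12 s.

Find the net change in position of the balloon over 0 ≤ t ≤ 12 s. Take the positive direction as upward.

Net displacement equals the area under the velocity-time graph (areas below the axis count negative).
0–2 s: 12 × 2 = 24 m
2–8 s: -7 × 6 = -42 m
8–11 s: -4 × 3 = -12 m
11–12 s: -1 × 1 = -1 m
Net displacement = -31 m

-31 m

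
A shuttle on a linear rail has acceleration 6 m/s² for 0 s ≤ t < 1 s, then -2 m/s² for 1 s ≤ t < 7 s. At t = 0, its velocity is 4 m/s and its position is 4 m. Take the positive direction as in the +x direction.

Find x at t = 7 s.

On each constant-a segment, Δv = aΔt and Δx = v₀Δt + ½aΔt²; chain segment to segment.
0–1 s: v starts 4 m/s; Δx = 4·1 + ½·6·1² = 7 m; v ends 10 m/s.
1–7 s: v starts 10 m/s; Δx = 10·6 + ½·-2·6² = 24 m; v ends -2 m/s.
x(7) = 4 + Σ Δx = 35 m.

35 m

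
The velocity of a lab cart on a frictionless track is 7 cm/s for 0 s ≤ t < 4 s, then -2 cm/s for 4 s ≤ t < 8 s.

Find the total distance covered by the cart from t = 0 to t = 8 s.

36 cm

Distance (not displacement) is the total path length: add the absolute areas under v-t.
0–4 s: |7| × 4 = 28 cm
4–8 s: |-2| × 4 = 8 cm
Total distance = 36 cm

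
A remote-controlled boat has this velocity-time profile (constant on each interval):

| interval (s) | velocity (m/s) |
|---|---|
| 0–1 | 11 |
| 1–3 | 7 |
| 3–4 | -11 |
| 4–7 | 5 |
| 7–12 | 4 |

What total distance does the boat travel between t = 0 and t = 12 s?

Total distance travelled is ∫|v| dt — sum the magnitudes of each area piece.
0–1 s: |11| × 1 = 11 m
1–3 s: |7| × 2 = 14 m
3–4 s: |-11| × 1 = 11 m
4–7 s: |5| × 3 = 15 m
7–12 s: |4| × 5 = 20 m
Total distance = 71 m

71 m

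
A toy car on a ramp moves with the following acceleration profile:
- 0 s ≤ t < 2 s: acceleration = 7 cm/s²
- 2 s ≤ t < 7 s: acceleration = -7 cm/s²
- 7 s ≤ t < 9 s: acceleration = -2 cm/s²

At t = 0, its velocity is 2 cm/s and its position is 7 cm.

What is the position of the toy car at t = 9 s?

-24.5 cm

On each constant-a segment, Δv = aΔt and Δx = v₀Δt + ½aΔt²; chain segment to segment.
0–2 s: v starts 2 cm/s; Δx = 2·2 + ½·7·2² = 18 cm; v ends 16 cm/s.
2–7 s: v starts 16 cm/s; Δx = 16·5 + ½·-7·5² = -7.5 cm; v ends -19 cm/s.
7–9 s: v starts -19 cm/s; Δx = -19·2 + ½·-2·2² = -42 cm; v ends -23 cm/s.
x(9) = 7 + Σ Δx = -24.5 cm.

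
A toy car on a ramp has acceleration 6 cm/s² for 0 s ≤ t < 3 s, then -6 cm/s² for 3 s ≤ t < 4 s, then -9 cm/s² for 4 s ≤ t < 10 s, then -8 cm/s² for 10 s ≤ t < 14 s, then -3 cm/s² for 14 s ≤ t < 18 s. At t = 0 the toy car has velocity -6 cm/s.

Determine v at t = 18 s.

Δv equals the area under the a-t graph; then v = v₀ + Δv.
0–3 s: 6 × 3 = 18 cm/s
3–4 s: -6 × 1 = -6 cm/s
4–10 s: -9 × 6 = -54 cm/s
10–14 s: -8 × 4 = -32 cm/s
14–18 s: -3 × 4 = -12 cm/s
Δv = -86 cm/s, so v(18) = -6 + (-86) = -92 cm/s.

-92 cm/s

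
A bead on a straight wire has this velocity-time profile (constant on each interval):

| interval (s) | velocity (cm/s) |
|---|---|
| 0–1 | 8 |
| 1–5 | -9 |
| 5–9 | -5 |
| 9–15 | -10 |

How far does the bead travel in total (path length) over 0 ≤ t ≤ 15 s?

Total distance travelled is ∫|v| dt — sum the magnitudes of each area piece.
0–1 s: |8| × 1 = 8 cm
1–5 s: |-9| × 4 = 36 cm
5–9 s: |-5| × 4 = 20 cm
9–15 s: |-10| × 6 = 60 cm
Total distance = 124 cm

124 cm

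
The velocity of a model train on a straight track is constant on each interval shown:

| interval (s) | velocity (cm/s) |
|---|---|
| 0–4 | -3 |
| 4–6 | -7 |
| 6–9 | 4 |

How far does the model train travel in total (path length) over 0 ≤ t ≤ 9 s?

38 cm

Total distance travelled is ∫|v| dt — sum the magnitudes of each area piece.
0–4 s: |-3| × 4 = 12 cm
4–6 s: |-7| × 2 = 14 cm
6–9 s: |4| × 3 = 12 cm
Total distance = 38 cm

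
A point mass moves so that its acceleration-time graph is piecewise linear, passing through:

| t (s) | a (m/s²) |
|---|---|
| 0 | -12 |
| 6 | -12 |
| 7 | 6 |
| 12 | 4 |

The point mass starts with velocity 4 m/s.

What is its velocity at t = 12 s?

-46 m/s

Δv equals the area under the a-t graph; then v = v₀ + Δv.
0–6 s: -12 × 6 = -72 m/s
6–7 s: ½(-12 + 6)(1) = -3 m/s
7–12 s: ½(6 + 4)(5) = 25 m/s
Δv = -50 m/s, so v(12) = 4 + (-50) = -46 m/s.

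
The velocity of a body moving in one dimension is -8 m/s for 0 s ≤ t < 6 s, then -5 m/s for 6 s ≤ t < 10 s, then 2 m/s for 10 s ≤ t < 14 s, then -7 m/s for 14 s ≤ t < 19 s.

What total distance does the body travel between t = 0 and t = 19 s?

Total distance travelled is ∫|v| dt — sum the magnitudes of each area piece.
0–6 s: |-8| × 6 = 48 m
6–10 s: |-5| × 4 = 20 m
10–14 s: |2| × 4 = 8 m
14–19 s: |-7| × 5 = 35 m
Total distance = 111 m

111 m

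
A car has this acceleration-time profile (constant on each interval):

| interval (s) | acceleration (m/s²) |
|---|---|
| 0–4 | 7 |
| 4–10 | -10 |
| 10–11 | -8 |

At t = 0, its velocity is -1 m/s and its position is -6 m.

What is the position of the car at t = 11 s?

-9 m

On each constant-a segment, Δv = aΔt and Δx = v₀Δt + ½aΔt²; chain segment to segment.
0–4 s: v starts -1 m/s; Δx = -1·4 + ½·7·4² = 52 m; v ends 27 m/s.
4–10 s: v starts 27 m/s; Δx = 27·6 + ½·-10·6² = -18 m; v ends -33 m/s.
10–11 s: v starts -33 m/s; Δx = -33·1 + ½·-8·1² = -37 m; v ends -41 m/s.
x(11) = -6 + Σ Δx = -9 m.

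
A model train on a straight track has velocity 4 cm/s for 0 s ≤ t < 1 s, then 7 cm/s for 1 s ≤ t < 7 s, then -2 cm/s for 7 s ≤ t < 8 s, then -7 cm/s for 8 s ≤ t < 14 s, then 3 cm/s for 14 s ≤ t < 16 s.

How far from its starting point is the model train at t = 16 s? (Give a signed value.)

Displacement is the signed area under the v-t curve.
0–1 s: 4 × 1 = 4 cm
1–7 s: 7 × 6 = 42 cm
7–8 s: -2 × 1 = -2 cm
8–14 s: -7 × 6 = -42 cm
14–16 s: 3 × 2 = 6 cm
Net displacement = 8 cm

8 cm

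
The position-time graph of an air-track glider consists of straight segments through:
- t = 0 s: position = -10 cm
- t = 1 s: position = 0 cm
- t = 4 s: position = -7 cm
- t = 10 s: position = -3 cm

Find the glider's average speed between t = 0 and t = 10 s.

Average speed = (total path length)/(elapsed time); on a piecewise-linear x-t graph the path length is Σ|Δx|.
0–1 s: |Δx| = |0 − -10| = 10 cm
1–4 s: |Δx| = |-7 − 0| = 7 cm
4–10 s: |Δx| = |-3 − -7| = 4 cm
Total path = 21 cm; average speed = 21/10 = 2.1 cm/s.

2.1 cm/s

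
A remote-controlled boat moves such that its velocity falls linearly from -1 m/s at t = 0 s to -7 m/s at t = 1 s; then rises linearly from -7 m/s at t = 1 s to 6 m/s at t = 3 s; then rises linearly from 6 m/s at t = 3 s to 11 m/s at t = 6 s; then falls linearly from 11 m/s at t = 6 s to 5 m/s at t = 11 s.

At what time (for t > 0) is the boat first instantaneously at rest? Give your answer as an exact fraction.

v changes sign on 1–3 s (from -7 to 6); the graph is linear there, so v = 0 at t = 1 + (7)·(3 − 1)/(6 − -7) = 27/13 s.

t = 27/13 s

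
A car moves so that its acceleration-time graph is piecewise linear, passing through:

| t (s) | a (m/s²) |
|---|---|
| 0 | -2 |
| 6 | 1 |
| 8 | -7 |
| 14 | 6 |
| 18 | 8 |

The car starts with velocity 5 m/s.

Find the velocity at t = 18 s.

21 m/s

Δv equals the area under the a-t graph; then v = v₀ + Δv.
0–6 s: ½(-2 + 1)(6) = -3 m/s
6–8 s: ½(1 + -7)(2) = -6 m/s
8–14 s: ½(-7 + 6)(6) = -3 m/s
14–18 s: ½(6 + 8)(4) = 28 m/s
Δv = 16 m/s, so v(18) = 5 + (16) = 21 m/s.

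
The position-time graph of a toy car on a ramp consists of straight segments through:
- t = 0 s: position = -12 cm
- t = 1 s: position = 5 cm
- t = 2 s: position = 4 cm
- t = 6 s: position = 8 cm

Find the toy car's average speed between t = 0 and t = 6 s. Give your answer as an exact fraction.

11/3 cm/s

Average speed = (total path length)/(elapsed time); on a piecewise-linear x-t graph the path length is Σ|Δx|.
0–1 s: |Δx| = |5 − -12| = 17 cm
1–2 s: |Δx| = |4 − 5| = 1 cm
2–6 s: |Δx| = |8 − 4| = 4 cm
Total path = 22 cm; average speed = 22/6 = 11/3 cm/s.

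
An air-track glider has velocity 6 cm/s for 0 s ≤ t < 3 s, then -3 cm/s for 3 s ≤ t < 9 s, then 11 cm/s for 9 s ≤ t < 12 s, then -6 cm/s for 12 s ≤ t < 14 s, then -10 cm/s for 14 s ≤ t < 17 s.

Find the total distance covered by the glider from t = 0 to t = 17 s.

111 cm

Distance (not displacement) is the total path length: add the absolute areas under v-t.
0–3 s: |6| × 3 = 18 cm
3–9 s: |-3| × 6 = 18 cm
9–12 s: |11| × 3 = 33 cm
12–14 s: |-6| × 2 = 12 cm
14–17 s: |-10| × 3 = 30 cm
Total distance = 111 cm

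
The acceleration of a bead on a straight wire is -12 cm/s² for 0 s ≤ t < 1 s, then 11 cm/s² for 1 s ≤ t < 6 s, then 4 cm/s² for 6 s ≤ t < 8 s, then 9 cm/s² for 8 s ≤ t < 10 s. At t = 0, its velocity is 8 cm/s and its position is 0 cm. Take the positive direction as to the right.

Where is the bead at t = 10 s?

365.5 cm

On each constant-a segment, Δv = aΔt and Δx = v₀Δt + ½aΔt²; chain segment to segment.
0–1 s: v starts 8 cm/s; Δx = 8·1 + ½·-12·1² = 2 cm; v ends -4 cm/s.
1–6 s: v starts -4 cm/s; Δx = -4·5 + ½·11·5² = 117.5 cm; v ends 51 cm/s.
6–8 s: v starts 51 cm/s; Δx = 51·2 + ½·4·2² = 110 cm; v ends 59 cm/s.
8–10 s: v starts 59 cm/s; Δx = 59·2 + ½·9·2² = 136 cm; v ends 77 cm/s.
x(10) = 0 + Σ Δx = 365.5 cm.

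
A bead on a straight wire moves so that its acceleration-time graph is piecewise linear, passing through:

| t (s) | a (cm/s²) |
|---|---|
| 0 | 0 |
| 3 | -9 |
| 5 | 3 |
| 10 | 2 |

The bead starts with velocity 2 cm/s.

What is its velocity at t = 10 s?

Δv equals the area under the a-t graph; then v = v₀ + Δv.
0–3 s: ½(0 + -9)(3) = -13.5 cm/s
3–5 s: ½(-9 + 3)(2) = -6 cm/s
5–10 s: ½(3 + 2)(5) = 12.5 cm/s
Δv = -7 cm/s, so v(10) = 2 + (-7) = -5 cm/s.

-5 cm/s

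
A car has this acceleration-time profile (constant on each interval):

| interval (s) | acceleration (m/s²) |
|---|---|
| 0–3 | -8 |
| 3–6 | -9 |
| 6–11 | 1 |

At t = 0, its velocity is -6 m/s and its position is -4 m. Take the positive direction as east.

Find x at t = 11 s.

On each constant-a segment, Δv = aΔt and Δx = v₀Δt + ½aΔt²; chain segment to segment.
0–3 s: v starts -6 m/s; Δx = -6·3 + ½·-8·3² = -54 m; v ends -30 m/s.
3–6 s: v starts -30 m/s; Δx = -30·3 + ½·-9·3² = -130.5 m; v ends -57 m/s.
6–11 s: v starts -57 m/s; Δx = -57·5 + ½·1·5² = -272.5 m; v ends -52 m/s.
x(11) = -4 + Σ Δx = -461 m.

-461 m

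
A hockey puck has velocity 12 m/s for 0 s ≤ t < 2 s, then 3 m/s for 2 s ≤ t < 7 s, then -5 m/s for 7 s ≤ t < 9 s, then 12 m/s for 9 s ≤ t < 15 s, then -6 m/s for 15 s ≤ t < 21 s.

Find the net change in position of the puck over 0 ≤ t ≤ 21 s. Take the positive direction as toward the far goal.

Net displacement equals the area under the velocity-time graph (areas below the axis count negative).
0–2 s: 12 × 2 = 24 m
2–7 s: 3 × 5 = 15 m
7–9 s: -5 × 2 = -10 m
9–15 s: 12 × 6 = 72 m
15–21 s: -6 × 6 = -36 m
Net displacement = 65 m

65 m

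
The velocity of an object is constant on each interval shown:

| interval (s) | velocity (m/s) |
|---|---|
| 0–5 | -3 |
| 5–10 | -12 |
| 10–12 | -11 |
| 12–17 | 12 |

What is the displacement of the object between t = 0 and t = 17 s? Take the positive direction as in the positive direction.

-37 m

Displacement is the signed area under the v-t curve.
0–5 s: -3 × 5 = -15 m
5–10 s: -12 × 5 = -60 m
10–12 s: -11 × 2 = -22 m
12–17 s: 12 × 5 = 60 m
Net displacement = -37 m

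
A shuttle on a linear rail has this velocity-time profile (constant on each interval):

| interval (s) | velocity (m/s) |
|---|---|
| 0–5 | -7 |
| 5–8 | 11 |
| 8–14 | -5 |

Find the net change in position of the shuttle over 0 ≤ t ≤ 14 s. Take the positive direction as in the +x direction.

-32 m

Displacement is the signed area under the v-t curve.
0–5 s: -7 × 5 = -35 m
5–8 s: 11 × 3 = 33 m
8–14 s: -5 × 6 = -30 m
Net displacement = -32 m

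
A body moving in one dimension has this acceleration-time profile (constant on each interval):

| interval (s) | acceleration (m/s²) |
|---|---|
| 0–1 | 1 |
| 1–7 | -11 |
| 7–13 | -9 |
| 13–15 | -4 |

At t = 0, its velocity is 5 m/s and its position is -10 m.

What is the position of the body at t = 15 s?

On each constant-a segment, Δv = aΔt and Δx = v₀Δt + ½aΔt²; chain segment to segment.
0–1 s: v starts 5 m/s; Δx = 5·1 + ½·1·1² = 5.5 m; v ends 6 m/s.
1–7 s: v starts 6 m/s; Δx = 6·6 + ½·-11·6² = -162 m; v ends -60 m/s.
7–13 s: v starts -60 m/s; Δx = -60·6 + ½·-9·6² = -522 m; v ends -114 m/s.
13–15 s: v starts -114 m/s; Δx = -114·2 + ½·-4·2² = -236 m; v ends -122 m/s.
x(15) = -10 + Σ Δx = -924.5 m.

-924.5 m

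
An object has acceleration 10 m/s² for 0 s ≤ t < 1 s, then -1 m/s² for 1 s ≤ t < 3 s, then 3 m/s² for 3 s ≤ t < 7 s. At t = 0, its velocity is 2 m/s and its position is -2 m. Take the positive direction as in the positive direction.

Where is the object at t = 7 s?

91 m

On each constant-a segment, Δv = aΔt and Δx = v₀Δt + ½aΔt²; chain segment to segment.
0–1 s: v starts 2 m/s; Δx = 2·1 + ½·10·1² = 7 m; v ends 12 m/s.
1–3 s: v starts 12 m/s; Δx = 12·2 + ½·-1·2² = 22 m; v ends 10 m/s.
3–7 s: v starts 10 m/s; Δx = 10·4 + ½·3·4² = 64 m; v ends 22 m/s.
x(7) = -2 + Σ Δx = 91 m.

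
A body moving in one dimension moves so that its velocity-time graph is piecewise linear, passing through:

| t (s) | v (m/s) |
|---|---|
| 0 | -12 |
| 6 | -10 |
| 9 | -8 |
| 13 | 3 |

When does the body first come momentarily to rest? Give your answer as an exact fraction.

t = 131/11 s

v changes sign on 9–13 s (from -8 to 3); the graph is linear there, so v = 0 at t = 9 + (8)·(13 − 9)/(3 − -8) = 131/11 s.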